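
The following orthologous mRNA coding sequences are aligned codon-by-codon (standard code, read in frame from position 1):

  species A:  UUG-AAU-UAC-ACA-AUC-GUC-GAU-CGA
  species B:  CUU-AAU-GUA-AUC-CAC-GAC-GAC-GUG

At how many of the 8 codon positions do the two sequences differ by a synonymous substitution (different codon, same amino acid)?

Codon 1: UUG Leu / CUU Leu — synonymous.
Codon 2: AAU Asn / AAU Asn — identical.
Codon 3: UAC Tyr / GUA Val — nonsynonymous.
Codon 4: ACA Thr / AUC Ile — nonsynonymous.
Codon 5: AUC Ile / CAC His — nonsynonymous.
Codon 6: GUC Val / GAC Asp — nonsynonymous.
Codon 7: GAU Asp / GAC Asp — synonymous.
Codon 8: CGA Arg / GUG Val — nonsynonymous.
Synonymous differences: 2.

2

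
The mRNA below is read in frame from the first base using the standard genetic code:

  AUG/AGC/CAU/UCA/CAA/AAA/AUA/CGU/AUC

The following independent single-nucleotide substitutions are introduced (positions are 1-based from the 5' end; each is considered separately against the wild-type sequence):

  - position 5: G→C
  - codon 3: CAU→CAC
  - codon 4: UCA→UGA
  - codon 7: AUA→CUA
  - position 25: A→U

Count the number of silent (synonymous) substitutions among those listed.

Codon 2: AGC (Ser) → ACC (Thr) — missense.
Codon 3: CAU (His) → CAC (His) — synonymous.
Codon 4: UCA (Ser) → UGA (Stop) — nonsense.
Codon 7: AUA (Ile) → CUA (Leu) — missense.
Codon 9: AUC (Ile) → UUC (Phe) — missense.
Synonymous: 1 of 5.

1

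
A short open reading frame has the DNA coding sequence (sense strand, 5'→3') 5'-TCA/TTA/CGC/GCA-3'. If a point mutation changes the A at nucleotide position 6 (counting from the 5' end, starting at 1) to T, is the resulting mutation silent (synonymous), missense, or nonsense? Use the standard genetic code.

missense

Position 6 falls in codon 2: TTA → Leu.
After the substitution the codon is TTT → Phe.
Leu ≠ Phe, so this is a missense mutation.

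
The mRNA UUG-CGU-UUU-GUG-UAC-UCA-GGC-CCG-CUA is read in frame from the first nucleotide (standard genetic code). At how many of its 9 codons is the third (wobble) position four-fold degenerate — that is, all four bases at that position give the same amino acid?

Codon 1 UUG (Leu): third position 2-fold.
Codon 2 CGU (Arg): third position 4-fold.
Codon 3 UUU (Phe): third position 2-fold.
Codon 4 GUG (Val): third position 4-fold.
Codon 5 UAC (Tyr): third position 2-fold.
Codon 6 UCA (Ser): third position 4-fold.
Codon 7 GGC (Gly): third position 4-fold.
Codon 8 CCG (Pro): third position 4-fold.
Codon 9 CUA (Leu): third position 4-fold.
Four-fold degenerate third positions: 6.

6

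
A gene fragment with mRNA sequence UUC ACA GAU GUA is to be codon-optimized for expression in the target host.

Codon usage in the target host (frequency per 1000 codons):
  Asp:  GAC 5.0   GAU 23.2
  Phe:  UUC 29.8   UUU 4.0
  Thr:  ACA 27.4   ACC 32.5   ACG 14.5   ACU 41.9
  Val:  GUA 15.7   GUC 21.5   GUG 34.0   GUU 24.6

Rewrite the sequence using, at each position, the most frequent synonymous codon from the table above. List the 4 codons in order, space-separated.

UUC ACU GAU GUG

Codon 1 (Phe): best is UUC at 29.8.
Codon 2 (Thr): best is ACU at 41.9.
Codon 3 (Asp): best is GAU at 23.2.
Codon 4 (Val): best is GUG at 34.0.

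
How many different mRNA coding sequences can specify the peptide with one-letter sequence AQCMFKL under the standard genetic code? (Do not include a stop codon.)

384

Ala: 4 codons.
Gln: 2 codons.
Cys: 2 codons.
Met: 1 codon.
Phe: 2 codons.
Lys: 2 codons.
Leu: 6 codons.
4 × 2 × 2 × 1 × 2 × 2 × 6 = 384.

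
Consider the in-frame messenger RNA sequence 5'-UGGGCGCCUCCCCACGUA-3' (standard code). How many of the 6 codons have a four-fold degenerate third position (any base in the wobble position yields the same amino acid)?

4

Codon 1 UGG (Trp): third position 1-fold.
Codon 2 GCG (Ala): third position 4-fold.
Codon 3 CCU (Pro): third position 4-fold.
Codon 4 CCC (Pro): third position 4-fold.
Codon 5 CAC (His): third position 2-fold.
Codon 6 GUA (Val): third position 4-fold.
Four-fold degenerate third positions: 4.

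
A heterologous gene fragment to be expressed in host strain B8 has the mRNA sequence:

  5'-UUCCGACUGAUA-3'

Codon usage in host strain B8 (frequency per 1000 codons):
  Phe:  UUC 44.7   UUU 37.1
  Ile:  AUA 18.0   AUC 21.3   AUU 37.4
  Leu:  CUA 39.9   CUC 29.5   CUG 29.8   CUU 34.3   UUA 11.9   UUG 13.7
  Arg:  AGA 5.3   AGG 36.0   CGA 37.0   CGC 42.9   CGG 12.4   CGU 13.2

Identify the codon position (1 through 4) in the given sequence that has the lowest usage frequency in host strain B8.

Codon 1 UUC (Phe): 44.7 per 1000.
Codon 2 CGA (Arg): 37.0 per 1000.
Codon 3 CUG (Leu): 29.8 per 1000.
Codon 4 AUA (Ile): 18.0 per 1000.
Lowest frequency is 18.0 at codon 4.

4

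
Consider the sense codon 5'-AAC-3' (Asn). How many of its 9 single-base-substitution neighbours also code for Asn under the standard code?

1

Position 1: none → 0 synonymous.
Position 2: none → 0 synonymous.
Position 3: AAT → 1 synonymous.
Total: 0 + 0 + 1 = 1.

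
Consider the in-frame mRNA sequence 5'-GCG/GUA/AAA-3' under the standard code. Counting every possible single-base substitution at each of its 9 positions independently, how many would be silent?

Codon 1 (GCG, Ala): 3 synonymous substitutions.
Codon 2 (GUA, Val): 3 synonymous substitutions.
Codon 3 (AAA, Lys): 1 synonymous substitution.
Total: 3 + 3 + 1 = 7.

7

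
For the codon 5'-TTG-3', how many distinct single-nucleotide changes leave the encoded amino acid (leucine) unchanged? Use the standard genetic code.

Position 1: CTG → 1 synonymous.
Position 2: none → 0 synonymous.
Position 3: TTA → 1 synonymous.
Total: 1 + 0 + 1 = 2.

2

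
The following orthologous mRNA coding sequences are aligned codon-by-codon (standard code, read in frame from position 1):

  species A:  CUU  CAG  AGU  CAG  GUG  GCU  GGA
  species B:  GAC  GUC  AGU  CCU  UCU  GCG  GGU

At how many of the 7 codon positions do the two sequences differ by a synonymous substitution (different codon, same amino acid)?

2

Codon 1: CUU Leu / GAC Asp — nonsynonymous.
Codon 2: CAG Gln / GUC Val — nonsynonymous.
Codon 3: AGU Ser / AGU Ser — identical.
Codon 4: CAG Gln / CCU Pro — nonsynonymous.
Codon 5: GUG Val / UCU Ser — nonsynonymous.
Codon 6: GCU Ala / GCG Ala — synonymous.
Codon 7: GGA Gly / GGU Gly — synonymous.
Synonymous differences: 2.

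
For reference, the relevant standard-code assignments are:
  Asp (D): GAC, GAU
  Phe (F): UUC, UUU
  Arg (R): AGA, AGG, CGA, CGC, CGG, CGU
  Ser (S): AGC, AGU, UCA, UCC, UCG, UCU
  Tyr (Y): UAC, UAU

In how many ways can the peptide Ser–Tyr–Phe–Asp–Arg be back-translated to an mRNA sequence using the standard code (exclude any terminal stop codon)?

288

Ser: 6 codons.
Tyr: 2 codons.
Phe: 2 codons.
Asp: 2 codons.
Arg: 6 codons.
6 × 2 × 2 × 2 × 6 = 288.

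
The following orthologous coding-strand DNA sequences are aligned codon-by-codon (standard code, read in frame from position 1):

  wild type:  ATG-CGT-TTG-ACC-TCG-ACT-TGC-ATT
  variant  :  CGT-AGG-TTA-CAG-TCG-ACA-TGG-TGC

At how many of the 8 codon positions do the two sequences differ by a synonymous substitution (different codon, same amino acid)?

3

Codon 1: ATG Met / CGT Arg — nonsynonymous.
Codon 2: CGT Arg / AGG Arg — synonymous.
Codon 3: TTG Leu / TTA Leu — synonymous.
Codon 4: ACC Thr / CAG Gln — nonsynonymous.
Codon 5: TCG Ser / TCG Ser — identical.
Codon 6: ACT Thr / ACA Thr — synonymous.
Codon 7: TGC Cys / TGG Trp — nonsynonymous.
Codon 8: ATT Ile / TGC Cys — nonsynonymous.
Synonymous differences: 3.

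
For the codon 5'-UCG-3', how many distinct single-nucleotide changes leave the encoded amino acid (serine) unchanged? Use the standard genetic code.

3

Position 1: none → 0 synonymous.
Position 2: none → 0 synonymous.
Position 3: UCU, UCC, UCA → 3 synonymous.
Total: 0 + 0 + 3 = 3.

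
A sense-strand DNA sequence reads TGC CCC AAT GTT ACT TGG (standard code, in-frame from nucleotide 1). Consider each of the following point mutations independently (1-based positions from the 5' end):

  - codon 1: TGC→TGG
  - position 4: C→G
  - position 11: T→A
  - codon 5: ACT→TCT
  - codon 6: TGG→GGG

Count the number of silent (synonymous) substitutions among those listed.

Codon 1: TGC (Cys) → TGG (Trp) — missense.
Codon 2: CCC (Pro) → GCC (Ala) — missense.
Codon 4: GTT (Val) → GAT (Asp) — missense.
Codon 5: ACT (Thr) → TCT (Ser) — missense.
Codon 6: TGG (Trp) → GGG (Gly) — missense.
Synonymous: 0 of 5.

0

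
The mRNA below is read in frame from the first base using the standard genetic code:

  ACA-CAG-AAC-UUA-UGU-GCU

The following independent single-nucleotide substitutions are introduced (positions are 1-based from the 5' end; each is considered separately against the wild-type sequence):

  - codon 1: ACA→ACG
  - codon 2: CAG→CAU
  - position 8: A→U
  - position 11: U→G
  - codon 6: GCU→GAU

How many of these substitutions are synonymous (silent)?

1

Codon 1: ACA (Thr) → ACG (Thr) — synonymous.
Codon 2: CAG (Gln) → CAU (His) — missense.
Codon 3: AAC (Asn) → AUC (Ile) — missense.
Codon 4: UUA (Leu) → UGA (Stop) — nonsense.
Codon 6: GCU (Ala) → GAU (Asp) — missense.
Synonymous: 1 of 5.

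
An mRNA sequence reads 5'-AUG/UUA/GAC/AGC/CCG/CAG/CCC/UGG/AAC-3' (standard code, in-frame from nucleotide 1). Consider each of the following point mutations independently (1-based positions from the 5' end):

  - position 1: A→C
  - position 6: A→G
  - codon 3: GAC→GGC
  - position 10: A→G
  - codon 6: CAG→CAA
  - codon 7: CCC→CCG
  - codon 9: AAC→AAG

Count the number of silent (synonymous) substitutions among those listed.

3

Codon 1: AUG (Met) → CUG (Leu) — missense.
Codon 2: UUA (Leu) → UUG (Leu) — synonymous.
Codon 3: GAC (Asp) → GGC (Gly) — missense.
Codon 4: AGC (Ser) → GGC (Gly) — missense.
Codon 6: CAG (Gln) → CAA (Gln) — synonymous.
Codon 7: CCC (Pro) → CCG (Pro) — synonymous.
Codon 9: AAC (Asn) → AAG (Lys) — missense.
Synonymous: 3 of 7.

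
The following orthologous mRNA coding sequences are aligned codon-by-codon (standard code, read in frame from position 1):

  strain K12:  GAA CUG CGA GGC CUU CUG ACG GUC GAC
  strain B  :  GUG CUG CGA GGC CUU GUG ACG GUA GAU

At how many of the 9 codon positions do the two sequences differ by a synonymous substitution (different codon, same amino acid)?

Codon 1: GAA Glu / GUG Val — nonsynonymous.
Codon 2: CUG Leu / CUG Leu — identical.
Codon 3: CGA Arg / CGA Arg — identical.
Codon 4: GGC Gly / GGC Gly — identical.
Codon 5: CUU Leu / CUU Leu — identical.
Codon 6: CUG Leu / GUG Val — nonsynonymous.
Codon 7: ACG Thr / ACG Thr — identical.
Codon 8: GUC Val / GUA Val — synonymous.
Codon 9: GAC Asp / GAU Asp — synonymous.
Synonymous differences: 2.

2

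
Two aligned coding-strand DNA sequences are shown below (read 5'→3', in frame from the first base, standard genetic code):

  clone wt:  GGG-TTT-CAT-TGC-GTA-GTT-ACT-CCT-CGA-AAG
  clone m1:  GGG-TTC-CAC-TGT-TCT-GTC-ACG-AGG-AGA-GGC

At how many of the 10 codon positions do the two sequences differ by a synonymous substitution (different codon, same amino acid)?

6

Codon 1: GGG Gly / GGG Gly — identical.
Codon 2: TTT Phe / TTC Phe — synonymous.
Codon 3: CAT His / CAC His — synonymous.
Codon 4: TGC Cys / TGT Cys — synonymous.
Codon 5: GTA Val / TCT Ser — nonsynonymous.
Codon 6: GTT Val / GTC Val — synonymous.
Codon 7: ACT Thr / ACG Thr — synonymous.
Codon 8: CCT Pro / AGG Arg — nonsynonymous.
Codon 9: CGA Arg / AGA Arg — synonymous.
Codon 10: AAG Lys / GGC Gly — nonsynonymous.
Synonymous differences: 6.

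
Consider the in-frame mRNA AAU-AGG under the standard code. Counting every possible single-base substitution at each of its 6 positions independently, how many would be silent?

3

Codon 1 (AAU, Asn): 1 synonymous substitution.
Codon 2 (AGG, Arg): 2 synonymous substitutions.
Total: 1 + 2 = 3.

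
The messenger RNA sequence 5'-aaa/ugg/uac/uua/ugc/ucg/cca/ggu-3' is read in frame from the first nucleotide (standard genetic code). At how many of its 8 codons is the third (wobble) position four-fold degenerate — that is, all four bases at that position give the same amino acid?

Codon 1 AAA (Lys): third position 2-fold.
Codon 2 UGG (Trp): third position 1-fold.
Codon 3 UAC (Tyr): third position 2-fold.
Codon 4 UUA (Leu): third position 2-fold.
Codon 5 UGC (Cys): third position 2-fold.
Codon 6 UCG (Ser): third position 4-fold.
Codon 7 CCA (Pro): third position 4-fold.
Codon 8 GGU (Gly): third position 4-fold.
Four-fold degenerate third positions: 3.

3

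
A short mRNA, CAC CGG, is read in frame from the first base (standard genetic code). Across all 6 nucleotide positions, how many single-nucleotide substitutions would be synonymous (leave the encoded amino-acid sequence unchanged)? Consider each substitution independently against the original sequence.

5

Codon 1 (CAC, His): 1 synonymous substitution.
Codon 2 (CGG, Arg): 4 synonymous substitutions.
Total: 1 + 4 = 5.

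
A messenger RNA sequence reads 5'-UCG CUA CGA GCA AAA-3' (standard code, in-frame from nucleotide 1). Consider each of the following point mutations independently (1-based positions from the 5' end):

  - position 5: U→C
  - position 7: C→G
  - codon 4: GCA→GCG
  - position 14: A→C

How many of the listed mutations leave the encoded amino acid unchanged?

1

Codon 2: CUA (Leu) → CCA (Pro) — missense.
Codon 3: CGA (Arg) → GGA (Gly) — missense.
Codon 4: GCA (Ala) → GCG (Ala) — synonymous.
Codon 5: AAA (Lys) → ACA (Thr) — missense.
Synonymous: 1 of 4.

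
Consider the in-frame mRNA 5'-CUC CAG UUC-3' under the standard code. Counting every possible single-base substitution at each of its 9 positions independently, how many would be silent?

Codon 1 (CUC, Leu): 3 synonymous substitutions.
Codon 2 (CAG, Gln): 1 synonymous substitution.
Codon 3 (UUC, Phe): 1 synonymous substitution.
Total: 3 + 1 + 1 = 5.

5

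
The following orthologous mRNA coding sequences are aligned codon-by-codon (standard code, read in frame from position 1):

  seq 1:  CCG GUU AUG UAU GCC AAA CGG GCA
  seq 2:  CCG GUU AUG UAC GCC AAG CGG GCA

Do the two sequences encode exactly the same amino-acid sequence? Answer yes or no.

Codon 1: CCG Pro / CCG Pro — identical.
Codon 2: GUU Val / GUU Val — identical.
Codon 3: AUG Met / AUG Met — identical.
Codon 4: UAU Tyr / UAC Tyr — synonymous.
Codon 5: GCC Ala / GCC Ala — identical.
Codon 6: AAA Lys / AAG Lys — synonymous.
Codon 7: CGG Arg / CGG Arg — identical.
Codon 8: GCA Ala / GCA Ala — identical.
Nonsynonymous differences: 0 → same protein.

yes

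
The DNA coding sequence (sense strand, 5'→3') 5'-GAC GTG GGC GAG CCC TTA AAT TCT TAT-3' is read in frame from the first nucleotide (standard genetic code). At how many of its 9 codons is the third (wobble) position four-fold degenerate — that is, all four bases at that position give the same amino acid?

4

Codon 1 GAC (Asp): third position 2-fold.
Codon 2 GTG (Val): third position 4-fold.
Codon 3 GGC (Gly): third position 4-fold.
Codon 4 GAG (Glu): third position 2-fold.
Codon 5 CCC (Pro): third position 4-fold.
Codon 6 TTA (Leu): third position 2-fold.
Codon 7 AAT (Asn): third position 2-fold.
Codon 8 TCT (Ser): third position 4-fold.
Codon 9 TAT (Tyr): third position 2-fold.
Four-fold degenerate third positions: 4.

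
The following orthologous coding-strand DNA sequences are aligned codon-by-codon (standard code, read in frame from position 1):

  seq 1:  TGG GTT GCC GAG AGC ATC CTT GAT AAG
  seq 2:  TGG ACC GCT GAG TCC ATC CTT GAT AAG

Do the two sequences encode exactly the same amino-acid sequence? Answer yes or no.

Codon 1: TGG Trp / TGG Trp — identical.
Codon 2: GTT Val / ACC Thr — nonsynonymous.
Codon 3: GCC Ala / GCT Ala — synonymous.
Codon 4: GAG Glu / GAG Glu — identical.
Codon 5: AGC Ser / TCC Ser — synonymous.
Codon 6: ATC Ile / ATC Ile — identical.
Codon 7: CTT Leu / CTT Leu — identical.
Codon 8: GAT Asp / GAT Asp — identical.
Codon 9: AAG Lys / AAG Lys — identical.
Nonsynonymous differences: 1 → different protein.

no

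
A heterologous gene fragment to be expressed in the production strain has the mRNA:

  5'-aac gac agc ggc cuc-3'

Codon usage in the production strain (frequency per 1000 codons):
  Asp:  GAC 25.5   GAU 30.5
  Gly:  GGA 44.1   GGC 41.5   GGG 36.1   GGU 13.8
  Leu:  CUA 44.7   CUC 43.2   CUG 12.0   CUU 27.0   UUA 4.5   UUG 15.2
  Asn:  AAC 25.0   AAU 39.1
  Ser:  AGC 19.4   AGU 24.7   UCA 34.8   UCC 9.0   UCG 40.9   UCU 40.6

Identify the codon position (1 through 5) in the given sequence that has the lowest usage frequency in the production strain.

3

Codon 1 AAC (Asn): 25.0 per 1000.
Codon 2 GAC (Asp): 25.5 per 1000.
Codon 3 AGC (Ser): 19.4 per 1000.
Codon 4 GGC (Gly): 41.5 per 1000.
Codon 5 CUC (Leu): 43.2 per 1000.
Lowest frequency is 19.4 at codon 3.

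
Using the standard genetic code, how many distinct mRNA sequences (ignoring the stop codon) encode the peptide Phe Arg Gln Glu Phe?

96

Phe: 2 codons.
Arg: 6 codons.
Gln: 2 codons.
Glu: 2 codons.
Phe: 2 codons.
2 × 6 × 2 × 2 × 2 = 96.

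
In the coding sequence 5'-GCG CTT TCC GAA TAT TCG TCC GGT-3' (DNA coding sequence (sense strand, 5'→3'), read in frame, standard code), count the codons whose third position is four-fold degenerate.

6

Codon 1 GCG (Ala): third position 4-fold.
Codon 2 CTT (Leu): third position 4-fold.
Codon 3 TCC (Ser): third position 4-fold.
Codon 4 GAA (Glu): third position 2-fold.
Codon 5 TAT (Tyr): third position 2-fold.
Codon 6 TCG (Ser): third position 4-fold.
Codon 7 TCC (Ser): third position 4-fold.
Codon 8 GGT (Gly): third position 4-fold.
Four-fold degenerate third positions: 6.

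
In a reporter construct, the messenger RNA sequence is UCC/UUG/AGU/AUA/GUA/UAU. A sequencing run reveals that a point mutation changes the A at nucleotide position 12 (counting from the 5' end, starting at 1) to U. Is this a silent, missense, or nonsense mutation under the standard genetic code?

Position 12 falls in codon 4: AUA → Ile.
After the substitution the codon is AUU → Ile.
Both encode Ile, so the change is synonymous.

silent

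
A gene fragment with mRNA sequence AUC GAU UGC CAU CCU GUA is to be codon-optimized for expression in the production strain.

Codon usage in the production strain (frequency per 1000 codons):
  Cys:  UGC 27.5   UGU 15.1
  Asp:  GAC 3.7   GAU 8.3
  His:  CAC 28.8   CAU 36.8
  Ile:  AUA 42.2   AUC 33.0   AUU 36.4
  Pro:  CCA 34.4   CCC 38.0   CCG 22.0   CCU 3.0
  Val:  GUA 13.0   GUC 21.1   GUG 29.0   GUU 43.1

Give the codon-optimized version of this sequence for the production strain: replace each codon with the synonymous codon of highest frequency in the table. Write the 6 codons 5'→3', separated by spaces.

Codon 1 (Ile): best is AUA at 42.2.
Codon 2 (Asp): best is GAU at 8.3.
Codon 3 (Cys): best is UGC at 27.5.
Codon 4 (His): best is CAU at 36.8.
Codon 5 (Pro): best is CCC at 38.0.
Codon 6 (Val): best is GUU at 43.1.

AUA GAU UGC CAU CCC GUU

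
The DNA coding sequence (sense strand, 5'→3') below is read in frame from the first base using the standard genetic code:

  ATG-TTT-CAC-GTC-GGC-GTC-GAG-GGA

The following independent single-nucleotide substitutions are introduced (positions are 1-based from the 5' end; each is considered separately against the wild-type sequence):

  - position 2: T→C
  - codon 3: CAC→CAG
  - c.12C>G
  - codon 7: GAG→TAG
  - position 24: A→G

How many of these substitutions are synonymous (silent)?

Codon 1: ATG (Met) → ACG (Thr) — missense.
Codon 3: CAC (His) → CAG (Gln) — missense.
Codon 4: GTC (Val) → GTG (Val) — synonymous.
Codon 7: GAG (Glu) → TAG (Stop) — nonsense.
Codon 8: GGA (Gly) → GGG (Gly) — synonymous.
Synonymous: 2 of 5.

2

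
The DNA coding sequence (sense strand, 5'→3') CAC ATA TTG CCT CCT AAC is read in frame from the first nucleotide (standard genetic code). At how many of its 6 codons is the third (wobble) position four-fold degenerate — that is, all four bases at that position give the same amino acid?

Codon 1 CAC (His): third position 2-fold.
Codon 2 ATA (Ile): third position 3-fold.
Codon 3 TTG (Leu): third position 2-fold.
Codon 4 CCT (Pro): third position 4-fold.
Codon 5 CCT (Pro): third position 4-fold.
Codon 6 AAC (Asn): third position 2-fold.
Four-fold degenerate third positions: 2.

2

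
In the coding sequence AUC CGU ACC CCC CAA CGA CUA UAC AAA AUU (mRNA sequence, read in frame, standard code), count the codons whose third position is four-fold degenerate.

Codon 1 AUC (Ile): third position 3-fold.
Codon 2 CGU (Arg): third position 4-fold.
Codon 3 ACC (Thr): third position 4-fold.
Codon 4 CCC (Pro): third position 4-fold.
Codon 5 CAA (Gln): third position 2-fold.
Codon 6 CGA (Arg): third position 4-fold.
Codon 7 CUA (Leu): third position 4-fold.
Codon 8 UAC (Tyr): third position 2-fold.
Codon 9 AAA (Lys): third position 2-fold.
Codon 10 AUU (Ile): third position 3-fold.
Four-fold degenerate third positions: 5.

5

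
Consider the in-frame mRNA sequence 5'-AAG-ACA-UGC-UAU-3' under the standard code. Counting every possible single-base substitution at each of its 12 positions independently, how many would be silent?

Codon 1 (AAG, Lys): 1 synonymous substitution.
Codon 2 (ACA, Thr): 3 synonymous substitutions.
Codon 3 (UGC, Cys): 1 synonymous substitution.
Codon 4 (UAU, Tyr): 1 synonymous substitution.
Total: 1 + 3 + 1 + 1 = 6.

6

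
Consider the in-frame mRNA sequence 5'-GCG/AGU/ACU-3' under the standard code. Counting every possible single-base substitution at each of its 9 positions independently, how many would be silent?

7

Codon 1 (GCG, Ala): 3 synonymous substitutions.
Codon 2 (AGU, Ser): 1 synonymous substitution.
Codon 3 (ACU, Thr): 3 synonymous substitutions.
Total: 3 + 1 + 3 = 7.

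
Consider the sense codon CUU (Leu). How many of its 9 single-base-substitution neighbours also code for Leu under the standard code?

3

Position 1: none → 0 synonymous.
Position 2: none → 0 synonymous.
Position 3: CUC, CUA, CUG → 3 synonymous.
Total: 0 + 0 + 3 = 3.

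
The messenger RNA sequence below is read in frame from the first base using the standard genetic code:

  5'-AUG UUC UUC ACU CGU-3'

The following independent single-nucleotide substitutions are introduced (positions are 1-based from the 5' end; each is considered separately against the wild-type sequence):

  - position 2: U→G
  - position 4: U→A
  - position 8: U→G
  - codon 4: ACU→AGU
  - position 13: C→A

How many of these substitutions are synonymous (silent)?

Codon 1: AUG (Met) → AGG (Arg) — missense.
Codon 2: UUC (Phe) → AUC (Ile) — missense.
Codon 3: UUC (Phe) → UGC (Cys) — missense.
Codon 4: ACU (Thr) → AGU (Ser) — missense.
Codon 5: CGU (Arg) → AGU (Ser) — missense.
Synonymous: 0 of 5.

0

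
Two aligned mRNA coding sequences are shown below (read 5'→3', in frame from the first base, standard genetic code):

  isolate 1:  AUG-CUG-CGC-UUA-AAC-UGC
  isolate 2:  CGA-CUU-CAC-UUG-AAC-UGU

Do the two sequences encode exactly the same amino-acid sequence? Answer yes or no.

no

Codon 1: AUG Met / CGA Arg — nonsynonymous.
Codon 2: CUG Leu / CUU Leu — synonymous.
Codon 3: CGC Arg / CAC His — nonsynonymous.
Codon 4: UUA Leu / UUG Leu — synonymous.
Codon 5: AAC Asn / AAC Asn — identical.
Codon 6: UGC Cys / UGU Cys — synonymous.
Nonsynonymous differences: 2 → different protein.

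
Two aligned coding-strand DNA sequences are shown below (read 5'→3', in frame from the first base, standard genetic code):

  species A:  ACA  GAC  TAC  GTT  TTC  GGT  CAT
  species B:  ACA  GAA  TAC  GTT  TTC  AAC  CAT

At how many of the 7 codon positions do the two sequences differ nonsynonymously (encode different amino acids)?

Codon 1: ACA Thr / ACA Thr — identical.
Codon 2: GAC Asp / GAA Glu — nonsynonymous.
Codon 3: TAC Tyr / TAC Tyr — identical.
Codon 4: GTT Val / GTT Val — identical.
Codon 5: TTC Phe / TTC Phe — identical.
Codon 6: GGT Gly / AAC Asn — nonsynonymous.
Codon 7: CAT His / CAT His — identical.
Nonsynonymous differences: 2.

2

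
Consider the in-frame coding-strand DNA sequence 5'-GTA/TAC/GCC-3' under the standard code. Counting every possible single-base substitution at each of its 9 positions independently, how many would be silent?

7

Codon 1 (GTA, Val): 3 synonymous substitutions.
Codon 2 (TAC, Tyr): 1 synonymous substitution.
Codon 3 (GCC, Ala): 3 synonymous substitutions.
Total: 3 + 1 + 3 = 7.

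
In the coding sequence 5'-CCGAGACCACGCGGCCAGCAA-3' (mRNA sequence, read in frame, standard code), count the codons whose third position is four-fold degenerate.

4

Codon 1 CCG (Pro): third position 4-fold.
Codon 2 AGA (Arg): third position 2-fold.
Codon 3 CCA (Pro): third position 4-fold.
Codon 4 CGC (Arg): third position 4-fold.
Codon 5 GGC (Gly): third position 4-fold.
Codon 6 CAG (Gln): third position 2-fold.
Codon 7 CAA (Gln): third position 2-fold.
Four-fold degenerate third positions: 4.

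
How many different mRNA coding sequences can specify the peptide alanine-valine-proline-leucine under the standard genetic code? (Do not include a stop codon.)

384

Ala: 4 codons.
Val: 4 codons.
Pro: 4 codons.
Leu: 6 codons.
4 × 4 × 4 × 6 = 384.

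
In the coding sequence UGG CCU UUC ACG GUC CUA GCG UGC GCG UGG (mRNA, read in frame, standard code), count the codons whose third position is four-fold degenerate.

Codon 1 UGG (Trp): third position 1-fold.
Codon 2 CCU (Pro): third position 4-fold.
Codon 3 UUC (Phe): third position 2-fold.
Codon 4 ACG (Thr): third position 4-fold.
Codon 5 GUC (Val): third position 4-fold.
Codon 6 CUA (Leu): third position 4-fold.
Codon 7 GCG (Ala): third position 4-fold.
Codon 8 UGC (Cys): third position 2-fold.
Codon 9 GCG (Ala): third position 4-fold.
Codon 10 UGG (Trp): third position 1-fold.
Four-fold degenerate third positions: 6.

6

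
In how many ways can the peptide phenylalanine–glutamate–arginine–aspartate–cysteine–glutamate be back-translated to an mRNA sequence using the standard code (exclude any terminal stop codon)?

192

Phe: 2 codons.
Glu: 2 codons.
Arg: 6 codons.
Asp: 2 codons.
Cys: 2 codons.
Glu: 2 codons.
2 × 2 × 6 × 2 × 2 × 2 = 192.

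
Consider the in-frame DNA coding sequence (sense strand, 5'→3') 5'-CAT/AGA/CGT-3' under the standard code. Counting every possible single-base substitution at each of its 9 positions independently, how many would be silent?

6

Codon 1 (CAT, His): 1 synonymous substitution.
Codon 2 (AGA, Arg): 2 synonymous substitutions.
Codon 3 (CGT, Arg): 3 synonymous substitutions.
Total: 1 + 2 + 3 = 6.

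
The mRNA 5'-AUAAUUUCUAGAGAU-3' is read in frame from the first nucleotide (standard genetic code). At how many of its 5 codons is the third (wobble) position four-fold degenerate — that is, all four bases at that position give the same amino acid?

Codon 1 AUA (Ile): third position 3-fold.
Codon 2 AUU (Ile): third position 3-fold.
Codon 3 UCU (Ser): third position 4-fold.
Codon 4 AGA (Arg): third position 2-fold.
Codon 5 GAU (Asp): third position 2-fold.
Four-fold degenerate third positions: 1.

1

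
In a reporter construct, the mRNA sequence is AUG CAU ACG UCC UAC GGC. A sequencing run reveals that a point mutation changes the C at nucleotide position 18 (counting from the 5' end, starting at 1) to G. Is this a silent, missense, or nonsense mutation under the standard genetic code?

Position 18 falls in codon 6: GGC → Gly.
After the substitution the codon is GGG → Gly.
Both encode Gly, so the change is synonymous.

silent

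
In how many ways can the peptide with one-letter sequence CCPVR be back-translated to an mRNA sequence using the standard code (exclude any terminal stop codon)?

384

Cys: 2 codons.
Cys: 2 codons.
Pro: 4 codons.
Val: 4 codons.
Arg: 6 codons.
2 × 2 × 4 × 4 × 6 = 384.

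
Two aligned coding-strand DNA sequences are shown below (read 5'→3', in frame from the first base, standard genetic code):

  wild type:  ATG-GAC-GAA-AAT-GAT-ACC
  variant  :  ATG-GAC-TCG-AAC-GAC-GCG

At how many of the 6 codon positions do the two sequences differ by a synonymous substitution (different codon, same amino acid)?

2

Codon 1: ATG Met / ATG Met — identical.
Codon 2: GAC Asp / GAC Asp — identical.
Codon 3: GAA Glu / TCG Ser — nonsynonymous.
Codon 4: AAT Asn / AAC Asn — synonymous.
Codon 5: GAT Asp / GAC Asp — synonymous.
Codon 6: ACC Thr / GCG Ala — nonsynonymous.
Synonymous differences: 2.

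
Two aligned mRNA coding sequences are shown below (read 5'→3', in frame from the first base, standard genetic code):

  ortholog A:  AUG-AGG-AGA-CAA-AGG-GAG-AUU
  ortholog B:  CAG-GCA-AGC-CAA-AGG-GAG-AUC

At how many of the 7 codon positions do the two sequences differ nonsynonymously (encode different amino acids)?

3

Codon 1: AUG Met / CAG Gln — nonsynonymous.
Codon 2: AGG Arg / GCA Ala — nonsynonymous.
Codon 3: AGA Arg / AGC Ser — nonsynonymous.
Codon 4: CAA Gln / CAA Gln — identical.
Codon 5: AGG Arg / AGG Arg — identical.
Codon 6: GAG Glu / GAG Glu — identical.
Codon 7: AUU Ile / AUC Ile — synonymous.
Nonsynonymous differences: 3.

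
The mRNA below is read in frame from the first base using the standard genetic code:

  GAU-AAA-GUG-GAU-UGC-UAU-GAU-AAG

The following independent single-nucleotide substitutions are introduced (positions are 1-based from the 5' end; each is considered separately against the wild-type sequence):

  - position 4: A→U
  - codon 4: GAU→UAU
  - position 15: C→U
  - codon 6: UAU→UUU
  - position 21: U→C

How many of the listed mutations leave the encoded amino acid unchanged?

2

Codon 2: AAA (Lys) → UAA (Stop) — nonsense.
Codon 4: GAU (Asp) → UAU (Tyr) — missense.
Codon 5: UGC (Cys) → UGU (Cys) — synonymous.
Codon 6: UAU (Tyr) → UUU (Phe) — missense.
Codon 7: GAU (Asp) → GAC (Asp) — synonymous.
Synonymous: 2 of 5.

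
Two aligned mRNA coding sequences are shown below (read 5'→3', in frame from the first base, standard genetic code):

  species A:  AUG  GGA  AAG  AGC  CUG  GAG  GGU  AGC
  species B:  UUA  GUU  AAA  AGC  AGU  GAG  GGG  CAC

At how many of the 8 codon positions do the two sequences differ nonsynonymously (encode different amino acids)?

Codon 1: AUG Met / UUA Leu — nonsynonymous.
Codon 2: GGA Gly / GUU Val — nonsynonymous.
Codon 3: AAG Lys / AAA Lys — synonymous.
Codon 4: AGC Ser / AGC Ser — identical.
Codon 5: CUG Leu / AGU Ser — nonsynonymous.
Codon 6: GAG Glu / GAG Glu — identical.
Codon 7: GGU Gly / GGG Gly — synonymous.
Codon 8: AGC Ser / CAC His — nonsynonymous.
Nonsynonymous differences: 4.

4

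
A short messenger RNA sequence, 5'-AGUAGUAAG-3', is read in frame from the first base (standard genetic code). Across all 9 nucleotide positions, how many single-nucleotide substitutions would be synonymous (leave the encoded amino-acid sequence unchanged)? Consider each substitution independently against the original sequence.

3

Codon 1 (AGU, Ser): 1 synonymous substitution.
Codon 2 (AGU, Ser): 1 synonymous substitution.
Codon 3 (AAG, Lys): 1 synonymous substitution.
Total: 1 + 1 + 1 = 3.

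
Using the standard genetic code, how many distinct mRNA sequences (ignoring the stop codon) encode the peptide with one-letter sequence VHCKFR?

Val: 4 codons.
His: 2 codons.
Cys: 2 codons.
Lys: 2 codons.
Phe: 2 codons.
Arg: 6 codons.
4 × 2 × 2 × 2 × 2 × 6 = 384.

384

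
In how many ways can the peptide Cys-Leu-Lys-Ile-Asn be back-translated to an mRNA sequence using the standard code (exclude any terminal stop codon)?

144

Cys: 2 codons.
Leu: 6 codons.
Lys: 2 codons.
Ile: 3 codons.
Asn: 2 codons.
2 × 6 × 2 × 3 × 2 = 144.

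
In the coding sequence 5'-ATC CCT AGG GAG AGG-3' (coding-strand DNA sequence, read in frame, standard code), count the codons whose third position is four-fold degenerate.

1

Codon 1 ATC (Ile): third position 3-fold.
Codon 2 CCT (Pro): third position 4-fold.
Codon 3 AGG (Arg): third position 2-fold.
Codon 4 GAG (Glu): third position 2-fold.
Codon 5 AGG (Arg): third position 2-fold.
Four-fold degenerate third positions: 1.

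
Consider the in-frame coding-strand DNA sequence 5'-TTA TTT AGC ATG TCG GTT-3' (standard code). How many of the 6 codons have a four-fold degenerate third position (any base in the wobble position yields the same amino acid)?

Codon 1 TTA (Leu): third position 2-fold.
Codon 2 TTT (Phe): third position 2-fold.
Codon 3 AGC (Ser): third position 2-fold.
Codon 4 ATG (Met): third position 1-fold.
Codon 5 TCG (Ser): third position 4-fold.
Codon 6 GTT (Val): third position 4-fold.
Four-fold degenerate third positions: 2.

2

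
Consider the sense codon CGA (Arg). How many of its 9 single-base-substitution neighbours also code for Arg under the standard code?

4

Position 1: AGA → 1 synonymous.
Position 2: none → 0 synonymous.
Position 3: CGU, CGC, CGG → 3 synonymous.
Total: 1 + 0 + 3 = 4.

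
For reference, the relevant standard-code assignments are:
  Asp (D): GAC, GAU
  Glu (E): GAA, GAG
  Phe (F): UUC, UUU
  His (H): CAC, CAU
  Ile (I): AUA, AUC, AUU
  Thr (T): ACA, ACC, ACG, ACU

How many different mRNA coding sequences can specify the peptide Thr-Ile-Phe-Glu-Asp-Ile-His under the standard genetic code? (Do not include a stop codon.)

Thr: 4 codons.
Ile: 3 codons.
Phe: 2 codons.
Glu: 2 codons.
Asp: 2 codons.
Ile: 3 codons.
His: 2 codons.
4 × 3 × 2 × 2 × 2 × 3 × 2 = 576.

576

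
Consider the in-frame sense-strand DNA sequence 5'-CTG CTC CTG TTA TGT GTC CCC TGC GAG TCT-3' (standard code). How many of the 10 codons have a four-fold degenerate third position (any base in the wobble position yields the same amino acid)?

Codon 1 CTG (Leu): third position 4-fold.
Codon 2 CTC (Leu): third position 4-fold.
Codon 3 CTG (Leu): third position 4-fold.
Codon 4 TTA (Leu): third position 2-fold.
Codon 5 TGT (Cys): third position 2-fold.
Codon 6 GTC (Val): third position 4-fold.
Codon 7 CCC (Pro): third position 4-fold.
Codon 8 TGC (Cys): third position 2-fold.
Codon 9 GAG (Glu): third position 2-fold.
Codon 10 TCT (Ser): third position 4-fold.
Four-fold degenerate third positions: 6.

6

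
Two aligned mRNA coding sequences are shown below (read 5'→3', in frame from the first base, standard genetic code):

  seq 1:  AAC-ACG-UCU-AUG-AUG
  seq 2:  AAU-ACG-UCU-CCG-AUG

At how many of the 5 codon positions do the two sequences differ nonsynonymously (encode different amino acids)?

1

Codon 1: AAC Asn / AAU Asn — synonymous.
Codon 2: ACG Thr / ACG Thr — identical.
Codon 3: UCU Ser / UCU Ser — identical.
Codon 4: AUG Met / CCG Pro — nonsynonymous.
Codon 5: AUG Met / AUG Met — identical.
Nonsynonymous differences: 1.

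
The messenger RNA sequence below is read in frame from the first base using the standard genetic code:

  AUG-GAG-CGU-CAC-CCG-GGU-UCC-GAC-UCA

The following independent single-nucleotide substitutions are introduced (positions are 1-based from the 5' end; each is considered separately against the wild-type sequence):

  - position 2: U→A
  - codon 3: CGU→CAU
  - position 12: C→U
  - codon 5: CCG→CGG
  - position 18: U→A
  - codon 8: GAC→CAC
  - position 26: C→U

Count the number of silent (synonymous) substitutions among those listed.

Codon 1: AUG (Met) → AAG (Lys) — missense.
Codon 3: CGU (Arg) → CAU (His) — missense.
Codon 4: CAC (His) → CAU (His) — synonymous.
Codon 5: CCG (Pro) → CGG (Arg) — missense.
Codon 6: GGU (Gly) → GGA (Gly) — synonymous.
Codon 8: GAC (Asp) → CAC (His) — missense.
Codon 9: UCA (Ser) → UUA (Leu) — missense.
Synonymous: 2 of 7.

2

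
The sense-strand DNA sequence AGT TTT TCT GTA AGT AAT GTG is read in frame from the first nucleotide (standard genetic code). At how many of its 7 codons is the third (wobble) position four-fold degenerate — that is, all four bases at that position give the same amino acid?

3

Codon 1 AGT (Ser): third position 2-fold.
Codon 2 TTT (Phe): third position 2-fold.
Codon 3 TCT (Ser): third position 4-fold.
Codon 4 GTA (Val): third position 4-fold.
Codon 5 AGT (Ser): third position 2-fold.
Codon 6 AAT (Asn): third position 2-fold.
Codon 7 GTG (Val): third position 4-fold.
Four-fold degenerate third positions: 3.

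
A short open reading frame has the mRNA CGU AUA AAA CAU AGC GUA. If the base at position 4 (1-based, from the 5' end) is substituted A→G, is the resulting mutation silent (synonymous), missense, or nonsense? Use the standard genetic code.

missense

Position 4 falls in codon 2: AUA → Ile.
After the substitution the codon is GUA → Val.
Ile ≠ Val, so this is a missense mutation.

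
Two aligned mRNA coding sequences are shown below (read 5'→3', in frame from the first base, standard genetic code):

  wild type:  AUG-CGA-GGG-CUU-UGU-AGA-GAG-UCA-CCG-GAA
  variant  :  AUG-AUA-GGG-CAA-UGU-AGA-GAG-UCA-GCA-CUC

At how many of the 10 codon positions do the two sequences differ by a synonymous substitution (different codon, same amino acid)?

0

Codon 1: AUG Met / AUG Met — identical.
Codon 2: CGA Arg / AUA Ile — nonsynonymous.
Codon 3: GGG Gly / GGG Gly — identical.
Codon 4: CUU Leu / CAA Gln — nonsynonymous.
Codon 5: UGU Cys / UGU Cys — identical.
Codon 6: AGA Arg / AGA Arg — identical.
Codon 7: GAG Glu / GAG Glu — identical.
Codon 8: UCA Ser / UCA Ser — identical.
Codon 9: CCG Pro / GCA Ala — nonsynonymous.
Codon 10: GAA Glu / CUC Leu — nonsynonymous.
Synonymous differences: 0.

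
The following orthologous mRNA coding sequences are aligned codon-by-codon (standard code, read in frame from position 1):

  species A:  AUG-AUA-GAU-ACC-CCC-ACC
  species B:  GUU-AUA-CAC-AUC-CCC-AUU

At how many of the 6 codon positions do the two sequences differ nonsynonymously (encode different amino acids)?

4

Codon 1: AUG Met / GUU Val — nonsynonymous.
Codon 2: AUA Ile / AUA Ile — identical.
Codon 3: GAU Asp / CAC His — nonsynonymous.
Codon 4: ACC Thr / AUC Ile — nonsynonymous.
Codon 5: CCC Pro / CCC Pro — identical.
Codon 6: ACC Thr / AUU Ile — nonsynonymous.
Nonsynonymous differences: 4.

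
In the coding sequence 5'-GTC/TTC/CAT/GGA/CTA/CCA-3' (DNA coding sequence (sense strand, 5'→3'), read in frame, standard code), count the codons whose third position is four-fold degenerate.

4

Codon 1 GTC (Val): third position 4-fold.
Codon 2 TTC (Phe): third position 2-fold.
Codon 3 CAT (His): third position 2-fold.
Codon 4 GGA (Gly): third position 4-fold.
Codon 5 CTA (Leu): third position 4-fold.
Codon 6 CCA (Pro): third position 4-fold.
Four-fold degenerate third positions: 4.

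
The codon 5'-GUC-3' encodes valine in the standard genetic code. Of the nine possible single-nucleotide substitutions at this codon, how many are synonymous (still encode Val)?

Position 1: none → 0 synonymous.
Position 2: none → 0 synonymous.
Position 3: GUU, GUA, GUG → 3 synonymous.
Total: 0 + 0 + 3 = 3.

3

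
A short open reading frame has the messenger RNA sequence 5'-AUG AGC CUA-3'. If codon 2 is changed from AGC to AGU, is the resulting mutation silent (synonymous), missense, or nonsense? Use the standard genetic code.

Position 6 falls in codon 2: AGC → Ser.
After the substitution the codon is AGU → Ser.
Both encode Ser, so the change is synonymous.

silent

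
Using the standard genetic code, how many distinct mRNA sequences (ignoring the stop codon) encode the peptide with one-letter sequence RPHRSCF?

Arg: 6 codons.
Pro: 4 codons.
His: 2 codons.
Arg: 6 codons.
Ser: 6 codons.
Cys: 2 codons.
Phe: 2 codons.
6 × 4 × 2 × 6 × 6 × 2 × 2 = 6912.

6912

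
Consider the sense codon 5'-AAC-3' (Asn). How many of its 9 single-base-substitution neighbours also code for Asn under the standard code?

1

Position 1: none → 0 synonymous.
Position 2: none → 0 synonymous.
Position 3: AAU → 1 synonymous.
Total: 0 + 0 + 1 = 1.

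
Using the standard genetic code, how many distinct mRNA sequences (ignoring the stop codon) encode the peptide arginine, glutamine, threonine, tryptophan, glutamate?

Arg: 6 codons.
Gln: 2 codons.
Thr: 4 codons.
Trp: 1 codon.
Glu: 2 codons.
6 × 2 × 4 × 1 × 2 = 96.

96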